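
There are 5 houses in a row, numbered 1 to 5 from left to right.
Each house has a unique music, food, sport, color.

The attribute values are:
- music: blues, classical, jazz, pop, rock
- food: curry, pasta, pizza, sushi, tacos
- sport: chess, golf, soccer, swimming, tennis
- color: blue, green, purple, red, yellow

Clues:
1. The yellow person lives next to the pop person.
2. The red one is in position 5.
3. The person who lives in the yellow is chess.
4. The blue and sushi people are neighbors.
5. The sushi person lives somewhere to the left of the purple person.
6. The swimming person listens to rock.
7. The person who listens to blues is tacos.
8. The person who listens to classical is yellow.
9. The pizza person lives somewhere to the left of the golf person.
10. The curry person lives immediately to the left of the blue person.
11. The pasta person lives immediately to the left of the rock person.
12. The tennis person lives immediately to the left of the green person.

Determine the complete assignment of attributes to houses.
Solution:

House | Music | Food | Sport | Color
------------------------------------
  1   | classical | curry | chess | yellow
  2   | pop | pasta | tennis | blue
  3   | rock | sushi | swimming | green
  4   | jazz | pizza | soccer | purple
  5   | blues | tacos | golf | red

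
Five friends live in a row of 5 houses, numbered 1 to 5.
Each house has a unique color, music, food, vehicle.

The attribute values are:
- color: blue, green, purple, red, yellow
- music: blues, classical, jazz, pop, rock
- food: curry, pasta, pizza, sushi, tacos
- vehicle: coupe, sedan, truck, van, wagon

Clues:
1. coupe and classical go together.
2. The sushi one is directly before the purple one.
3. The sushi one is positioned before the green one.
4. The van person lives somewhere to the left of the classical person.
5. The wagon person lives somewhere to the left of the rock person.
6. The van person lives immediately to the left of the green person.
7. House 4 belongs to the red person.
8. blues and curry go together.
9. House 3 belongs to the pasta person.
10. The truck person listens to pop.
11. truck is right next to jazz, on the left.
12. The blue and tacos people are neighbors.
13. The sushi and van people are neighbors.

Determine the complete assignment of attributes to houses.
Solution:

House | Color | Music | Food | Vehicle
--------------------------------------
  1   | blue | pop | sushi | truck
  2   | purple | jazz | tacos | van
  3   | green | classical | pasta | coupe
  4   | red | blues | curry | wagon
  5   | yellow | rock | pizza | sedan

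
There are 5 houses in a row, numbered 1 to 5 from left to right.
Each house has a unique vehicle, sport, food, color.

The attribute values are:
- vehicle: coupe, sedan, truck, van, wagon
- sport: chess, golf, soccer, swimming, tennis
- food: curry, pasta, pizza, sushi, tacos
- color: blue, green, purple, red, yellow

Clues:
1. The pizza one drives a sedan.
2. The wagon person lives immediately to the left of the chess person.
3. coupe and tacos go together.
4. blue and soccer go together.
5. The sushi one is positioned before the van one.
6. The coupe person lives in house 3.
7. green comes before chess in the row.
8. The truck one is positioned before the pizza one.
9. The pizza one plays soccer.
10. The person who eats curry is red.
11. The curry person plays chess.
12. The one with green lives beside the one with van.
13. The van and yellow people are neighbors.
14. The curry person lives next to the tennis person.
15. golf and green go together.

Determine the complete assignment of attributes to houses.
Solution:

House | Vehicle | Sport | Food | Color
--------------------------------------
  1   | wagon | golf | sushi | green
  2   | van | chess | curry | red
  3   | coupe | tennis | tacos | yellow
  4   | truck | swimming | pasta | purple
  5   | sedan | soccer | pizza | blue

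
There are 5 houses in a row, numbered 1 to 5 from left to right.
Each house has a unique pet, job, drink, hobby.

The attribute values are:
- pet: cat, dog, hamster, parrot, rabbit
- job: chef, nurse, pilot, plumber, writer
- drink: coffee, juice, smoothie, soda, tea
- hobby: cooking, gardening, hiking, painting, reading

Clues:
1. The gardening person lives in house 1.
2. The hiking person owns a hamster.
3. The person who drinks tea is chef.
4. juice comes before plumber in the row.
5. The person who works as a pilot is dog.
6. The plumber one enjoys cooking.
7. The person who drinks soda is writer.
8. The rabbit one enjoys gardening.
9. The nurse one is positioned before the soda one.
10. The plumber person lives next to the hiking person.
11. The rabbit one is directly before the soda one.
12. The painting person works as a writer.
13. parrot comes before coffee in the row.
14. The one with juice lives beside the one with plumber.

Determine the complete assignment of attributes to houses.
Solution:

House | Pet | Job | Drink | Hobby
---------------------------------
  1   | rabbit | nurse | smoothie | gardening
  2   | parrot | writer | soda | painting
  3   | dog | pilot | juice | reading
  4   | cat | plumber | coffee | cooking
  5   | hamster | chef | tea | hiking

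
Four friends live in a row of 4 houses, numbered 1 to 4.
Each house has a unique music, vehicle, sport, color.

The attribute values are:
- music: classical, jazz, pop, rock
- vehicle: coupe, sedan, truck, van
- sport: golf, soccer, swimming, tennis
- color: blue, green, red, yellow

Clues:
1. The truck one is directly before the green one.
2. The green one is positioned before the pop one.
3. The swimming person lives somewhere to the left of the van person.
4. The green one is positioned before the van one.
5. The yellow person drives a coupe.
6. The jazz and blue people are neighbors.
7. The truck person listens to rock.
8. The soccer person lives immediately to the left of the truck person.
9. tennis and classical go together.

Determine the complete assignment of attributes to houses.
Solution:

House | Music | Vehicle | Sport | Color
---------------------------------------
  1   | jazz | coupe | soccer | yellow
  2   | rock | truck | swimming | blue
  3   | classical | sedan | tennis | green
  4   | pop | van | golf | red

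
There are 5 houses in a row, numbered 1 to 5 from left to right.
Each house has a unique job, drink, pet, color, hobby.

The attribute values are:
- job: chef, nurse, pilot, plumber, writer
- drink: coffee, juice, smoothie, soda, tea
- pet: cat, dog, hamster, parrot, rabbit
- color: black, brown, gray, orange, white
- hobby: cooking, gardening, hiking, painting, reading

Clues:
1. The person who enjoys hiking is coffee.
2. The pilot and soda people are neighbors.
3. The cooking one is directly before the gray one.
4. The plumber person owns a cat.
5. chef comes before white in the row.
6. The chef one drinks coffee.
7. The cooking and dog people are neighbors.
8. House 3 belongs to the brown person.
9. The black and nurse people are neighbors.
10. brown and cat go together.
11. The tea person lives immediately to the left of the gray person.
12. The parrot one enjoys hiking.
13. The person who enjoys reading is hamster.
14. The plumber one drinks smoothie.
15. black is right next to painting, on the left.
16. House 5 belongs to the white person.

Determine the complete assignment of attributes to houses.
Solution:

House | Job | Drink | Pet | Color | Hobby
-----------------------------------------
  1   | pilot | tea | rabbit | black | cooking
  2   | nurse | soda | dog | gray | painting
  3   | plumber | smoothie | cat | brown | gardening
  4   | chef | coffee | parrot | orange | hiking
  5   | writer | juice | hamster | white | reading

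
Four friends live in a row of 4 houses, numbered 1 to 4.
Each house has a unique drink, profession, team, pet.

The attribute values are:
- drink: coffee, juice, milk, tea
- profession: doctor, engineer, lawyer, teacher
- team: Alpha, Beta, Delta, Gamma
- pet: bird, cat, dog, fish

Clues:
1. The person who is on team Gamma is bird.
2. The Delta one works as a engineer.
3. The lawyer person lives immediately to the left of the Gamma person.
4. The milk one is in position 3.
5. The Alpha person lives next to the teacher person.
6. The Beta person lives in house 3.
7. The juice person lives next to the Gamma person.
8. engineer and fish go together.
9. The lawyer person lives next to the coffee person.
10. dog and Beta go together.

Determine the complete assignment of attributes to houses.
Solution:

House | Drink | Profession | Team | Pet
---------------------------------------
  1   | juice | lawyer | Alpha | cat
  2   | coffee | teacher | Gamma | bird
  3   | milk | doctor | Beta | dog
  4   | tea | engineer | Delta | fish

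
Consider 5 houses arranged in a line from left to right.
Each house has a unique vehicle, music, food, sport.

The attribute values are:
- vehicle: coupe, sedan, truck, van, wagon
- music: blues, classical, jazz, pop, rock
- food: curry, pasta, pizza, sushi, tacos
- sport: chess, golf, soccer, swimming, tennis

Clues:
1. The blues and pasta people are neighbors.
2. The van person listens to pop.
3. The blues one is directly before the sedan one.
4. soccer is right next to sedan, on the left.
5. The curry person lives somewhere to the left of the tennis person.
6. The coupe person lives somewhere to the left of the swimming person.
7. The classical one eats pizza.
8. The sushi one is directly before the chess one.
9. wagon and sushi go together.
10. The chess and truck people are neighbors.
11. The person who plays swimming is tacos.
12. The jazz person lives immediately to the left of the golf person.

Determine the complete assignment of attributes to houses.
Solution:

House | Vehicle | Music | Food | Sport
--------------------------------------
  1   | wagon | blues | sushi | soccer
  2   | sedan | jazz | pasta | chess
  3   | truck | rock | curry | golf
  4   | coupe | classical | pizza | tennis
  5   | van | pop | tacos | swimming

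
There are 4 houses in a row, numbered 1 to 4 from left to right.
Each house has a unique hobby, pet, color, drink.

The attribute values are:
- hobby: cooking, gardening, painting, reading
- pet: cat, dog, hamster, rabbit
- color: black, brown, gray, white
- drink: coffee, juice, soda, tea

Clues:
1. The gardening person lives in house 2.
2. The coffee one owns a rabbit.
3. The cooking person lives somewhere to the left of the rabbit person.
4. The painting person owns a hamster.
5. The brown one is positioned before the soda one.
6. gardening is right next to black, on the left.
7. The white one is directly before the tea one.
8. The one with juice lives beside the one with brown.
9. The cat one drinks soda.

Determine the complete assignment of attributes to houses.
Solution:

House | Hobby | Pet | Color | Drink
-----------------------------------
  1   | painting | hamster | white | juice
  2   | gardening | dog | brown | tea
  3   | cooking | cat | black | soda
  4   | reading | rabbit | gray | coffee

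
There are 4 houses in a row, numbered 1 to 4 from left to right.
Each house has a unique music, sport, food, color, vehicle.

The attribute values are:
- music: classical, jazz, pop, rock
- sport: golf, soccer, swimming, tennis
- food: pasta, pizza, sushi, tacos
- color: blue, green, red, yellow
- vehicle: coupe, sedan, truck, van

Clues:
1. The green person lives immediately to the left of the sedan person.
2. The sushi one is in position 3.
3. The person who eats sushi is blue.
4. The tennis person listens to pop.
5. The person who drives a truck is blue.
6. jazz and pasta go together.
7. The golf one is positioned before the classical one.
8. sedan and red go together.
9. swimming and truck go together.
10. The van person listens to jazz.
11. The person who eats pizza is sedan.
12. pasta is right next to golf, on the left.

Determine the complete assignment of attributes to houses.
Solution:

House | Music | Sport | Food | Color | Vehicle
----------------------------------------------
  1   | jazz | soccer | pasta | green | van
  2   | rock | golf | pizza | red | sedan
  3   | classical | swimming | sushi | blue | truck
  4   | pop | tennis | tacos | yellow | coupe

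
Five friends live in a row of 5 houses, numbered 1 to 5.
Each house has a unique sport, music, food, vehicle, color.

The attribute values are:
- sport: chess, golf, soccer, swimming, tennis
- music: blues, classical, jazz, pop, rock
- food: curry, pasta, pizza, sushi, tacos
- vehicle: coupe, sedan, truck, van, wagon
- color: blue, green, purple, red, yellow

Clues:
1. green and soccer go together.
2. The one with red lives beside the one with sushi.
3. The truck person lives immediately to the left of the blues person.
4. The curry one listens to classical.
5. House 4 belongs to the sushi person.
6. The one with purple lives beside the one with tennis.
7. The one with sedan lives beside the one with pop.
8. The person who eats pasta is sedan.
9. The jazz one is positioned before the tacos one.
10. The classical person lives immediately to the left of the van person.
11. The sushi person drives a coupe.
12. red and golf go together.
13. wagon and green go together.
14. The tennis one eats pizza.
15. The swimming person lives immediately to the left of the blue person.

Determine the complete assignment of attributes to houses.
Solution:

House | Sport | Music | Food | Vehicle | Color
----------------------------------------------
  1   | swimming | classical | curry | truck | purple
  2   | tennis | blues | pizza | van | blue
  3   | golf | jazz | pasta | sedan | red
  4   | chess | pop | sushi | coupe | yellow
  5   | soccer | rock | tacos | wagon | green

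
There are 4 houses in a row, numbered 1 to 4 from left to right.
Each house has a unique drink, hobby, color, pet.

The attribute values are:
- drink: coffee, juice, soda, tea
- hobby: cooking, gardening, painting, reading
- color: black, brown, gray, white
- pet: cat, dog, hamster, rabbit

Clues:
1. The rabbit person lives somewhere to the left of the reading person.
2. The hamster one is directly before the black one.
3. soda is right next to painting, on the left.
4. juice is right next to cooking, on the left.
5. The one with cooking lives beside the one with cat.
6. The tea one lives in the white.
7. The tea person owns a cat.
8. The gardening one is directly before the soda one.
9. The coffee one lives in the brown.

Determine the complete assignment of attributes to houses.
Solution:

House | Drink | Hobby | Color | Pet
-----------------------------------
  1   | juice | gardening | gray | hamster
  2   | soda | cooking | black | rabbit
  3   | tea | painting | white | cat
  4   | coffee | reading | brown | dog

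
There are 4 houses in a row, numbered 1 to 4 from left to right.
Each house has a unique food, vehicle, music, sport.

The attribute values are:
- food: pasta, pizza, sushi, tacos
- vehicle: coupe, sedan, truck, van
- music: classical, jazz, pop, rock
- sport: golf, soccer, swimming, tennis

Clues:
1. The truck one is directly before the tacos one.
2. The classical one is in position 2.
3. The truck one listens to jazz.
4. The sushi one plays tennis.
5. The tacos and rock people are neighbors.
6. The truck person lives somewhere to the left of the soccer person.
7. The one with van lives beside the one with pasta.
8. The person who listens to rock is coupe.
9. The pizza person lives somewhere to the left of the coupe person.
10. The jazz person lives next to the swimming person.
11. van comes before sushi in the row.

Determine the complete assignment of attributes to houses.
Solution:

House | Food | Vehicle | Music | Sport
--------------------------------------
  1   | pizza | truck | jazz | golf
  2   | tacos | van | classical | swimming
  3   | pasta | coupe | rock | soccer
  4   | sushi | sedan | pop | tennis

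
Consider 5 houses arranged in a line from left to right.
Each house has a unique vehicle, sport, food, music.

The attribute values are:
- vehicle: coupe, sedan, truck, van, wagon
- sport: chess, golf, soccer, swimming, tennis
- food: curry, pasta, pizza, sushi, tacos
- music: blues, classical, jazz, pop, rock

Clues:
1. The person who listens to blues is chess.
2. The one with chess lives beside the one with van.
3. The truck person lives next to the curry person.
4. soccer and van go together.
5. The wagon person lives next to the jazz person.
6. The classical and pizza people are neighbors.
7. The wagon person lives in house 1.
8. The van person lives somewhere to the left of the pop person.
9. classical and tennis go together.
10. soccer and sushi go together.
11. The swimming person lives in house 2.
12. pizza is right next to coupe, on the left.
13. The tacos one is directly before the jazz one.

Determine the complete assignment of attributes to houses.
Solution:

House | Vehicle | Sport | Food | Music
--------------------------------------
  1   | wagon | tennis | tacos | classical
  2   | truck | swimming | pizza | jazz
  3   | coupe | chess | curry | blues
  4   | van | soccer | sushi | rock
  5   | sedan | golf | pasta | pop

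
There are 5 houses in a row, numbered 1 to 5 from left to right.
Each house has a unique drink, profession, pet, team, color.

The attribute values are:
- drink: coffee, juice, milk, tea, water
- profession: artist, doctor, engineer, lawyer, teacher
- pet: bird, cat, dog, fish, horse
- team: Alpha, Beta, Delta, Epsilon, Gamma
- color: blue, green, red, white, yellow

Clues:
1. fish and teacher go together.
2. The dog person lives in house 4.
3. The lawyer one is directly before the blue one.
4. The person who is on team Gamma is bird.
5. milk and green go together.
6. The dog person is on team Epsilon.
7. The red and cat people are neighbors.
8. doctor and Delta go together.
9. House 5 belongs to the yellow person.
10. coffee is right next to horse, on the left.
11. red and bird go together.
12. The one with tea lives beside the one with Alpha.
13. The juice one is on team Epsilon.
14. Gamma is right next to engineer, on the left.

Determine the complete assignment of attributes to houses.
Solution:

House | Drink | Profession | Pet | Team | Color
-----------------------------------------------
  1   | tea | lawyer | bird | Gamma | red
  2   | coffee | engineer | cat | Alpha | blue
  3   | milk | doctor | horse | Delta | green
  4   | juice | artist | dog | Epsilon | white
  5   | water | teacher | fish | Beta | yellow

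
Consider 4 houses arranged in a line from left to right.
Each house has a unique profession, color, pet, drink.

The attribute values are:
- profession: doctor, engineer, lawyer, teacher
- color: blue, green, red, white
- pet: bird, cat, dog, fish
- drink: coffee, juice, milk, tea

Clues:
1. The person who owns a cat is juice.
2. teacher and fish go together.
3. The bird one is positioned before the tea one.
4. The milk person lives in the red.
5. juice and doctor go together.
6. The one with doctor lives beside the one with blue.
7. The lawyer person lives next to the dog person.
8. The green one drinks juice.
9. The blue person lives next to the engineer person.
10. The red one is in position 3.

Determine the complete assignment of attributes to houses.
Solution:

House | Profession | Color | Pet | Drink
----------------------------------------
  1   | doctor | green | cat | juice
  2   | lawyer | blue | bird | coffee
  3   | engineer | red | dog | milk
  4   | teacher | white | fish | tea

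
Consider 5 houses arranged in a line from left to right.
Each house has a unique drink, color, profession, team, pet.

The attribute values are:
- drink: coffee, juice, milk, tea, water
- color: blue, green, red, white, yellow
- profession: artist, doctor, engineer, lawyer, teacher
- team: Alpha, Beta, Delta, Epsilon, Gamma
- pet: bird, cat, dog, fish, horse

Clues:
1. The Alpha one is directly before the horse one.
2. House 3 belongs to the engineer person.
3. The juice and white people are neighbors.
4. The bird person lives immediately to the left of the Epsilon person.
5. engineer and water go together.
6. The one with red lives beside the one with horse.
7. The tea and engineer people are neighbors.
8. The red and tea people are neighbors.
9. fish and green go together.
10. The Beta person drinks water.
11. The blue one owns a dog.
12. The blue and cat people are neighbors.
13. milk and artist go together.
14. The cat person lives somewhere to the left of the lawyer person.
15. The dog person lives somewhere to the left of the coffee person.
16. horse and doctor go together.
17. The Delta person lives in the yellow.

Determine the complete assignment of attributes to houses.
Solution:

House | Drink | Color | Profession | Team | Pet
-----------------------------------------------
  1   | juice | red | teacher | Alpha | bird
  2   | tea | white | doctor | Epsilon | horse
  3   | water | blue | engineer | Beta | dog
  4   | milk | yellow | artist | Delta | cat
  5   | coffee | green | lawyer | Gamma | fish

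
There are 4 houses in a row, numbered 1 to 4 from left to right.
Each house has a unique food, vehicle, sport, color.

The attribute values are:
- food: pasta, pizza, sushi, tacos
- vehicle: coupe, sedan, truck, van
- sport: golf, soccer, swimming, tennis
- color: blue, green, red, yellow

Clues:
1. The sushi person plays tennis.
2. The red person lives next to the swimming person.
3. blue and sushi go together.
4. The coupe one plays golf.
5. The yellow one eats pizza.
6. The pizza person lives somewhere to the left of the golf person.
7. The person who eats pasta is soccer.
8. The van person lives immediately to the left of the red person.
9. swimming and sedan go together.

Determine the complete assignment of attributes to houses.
Solution:

House | Food | Vehicle | Sport | Color
--------------------------------------
  1   | sushi | van | tennis | blue
  2   | pasta | truck | soccer | red
  3   | pizza | sedan | swimming | yellow
  4   | tacos | coupe | golf | green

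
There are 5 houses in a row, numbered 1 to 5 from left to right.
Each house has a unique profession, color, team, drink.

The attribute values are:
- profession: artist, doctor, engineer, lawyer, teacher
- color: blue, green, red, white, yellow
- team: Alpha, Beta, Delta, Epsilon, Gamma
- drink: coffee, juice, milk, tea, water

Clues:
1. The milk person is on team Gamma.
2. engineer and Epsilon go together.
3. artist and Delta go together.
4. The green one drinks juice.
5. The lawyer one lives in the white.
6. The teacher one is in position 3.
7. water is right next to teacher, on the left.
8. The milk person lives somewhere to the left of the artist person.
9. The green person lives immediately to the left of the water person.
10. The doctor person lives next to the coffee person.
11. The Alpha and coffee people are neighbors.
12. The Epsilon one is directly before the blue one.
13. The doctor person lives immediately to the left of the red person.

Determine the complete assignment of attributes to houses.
Solution:

House | Profession | Color | Team | Drink
-----------------------------------------
  1   | engineer | green | Epsilon | juice
  2   | doctor | blue | Alpha | water
  3   | teacher | red | Beta | coffee
  4   | lawyer | white | Gamma | milk
  5   | artist | yellow | Delta | tea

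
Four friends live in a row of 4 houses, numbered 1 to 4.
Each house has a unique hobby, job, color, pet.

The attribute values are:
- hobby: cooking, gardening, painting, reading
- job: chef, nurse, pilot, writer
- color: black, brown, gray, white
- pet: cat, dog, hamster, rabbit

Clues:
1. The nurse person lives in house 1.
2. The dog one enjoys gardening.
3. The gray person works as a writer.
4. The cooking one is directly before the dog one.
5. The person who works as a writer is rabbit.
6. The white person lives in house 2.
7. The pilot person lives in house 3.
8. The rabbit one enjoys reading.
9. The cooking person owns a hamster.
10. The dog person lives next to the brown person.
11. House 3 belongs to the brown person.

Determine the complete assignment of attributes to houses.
Solution:

House | Hobby | Job | Color | Pet
---------------------------------
  1   | cooking | nurse | black | hamster
  2   | gardening | chef | white | dog
  3   | painting | pilot | brown | cat
  4   | reading | writer | gray | rabbit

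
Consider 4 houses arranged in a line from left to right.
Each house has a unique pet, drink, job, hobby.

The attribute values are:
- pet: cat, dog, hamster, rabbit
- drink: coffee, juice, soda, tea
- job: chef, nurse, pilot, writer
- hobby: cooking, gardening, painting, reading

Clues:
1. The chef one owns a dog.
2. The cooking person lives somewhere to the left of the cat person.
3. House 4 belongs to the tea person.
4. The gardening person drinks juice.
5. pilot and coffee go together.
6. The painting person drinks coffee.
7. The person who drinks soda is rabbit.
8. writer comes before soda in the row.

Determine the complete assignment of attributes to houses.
Solution:

House | Pet | Drink | Job | Hobby
---------------------------------
  1   | hamster | juice | writer | gardening
  2   | rabbit | soda | nurse | cooking
  3   | cat | coffee | pilot | painting
  4   | dog | tea | chef | reading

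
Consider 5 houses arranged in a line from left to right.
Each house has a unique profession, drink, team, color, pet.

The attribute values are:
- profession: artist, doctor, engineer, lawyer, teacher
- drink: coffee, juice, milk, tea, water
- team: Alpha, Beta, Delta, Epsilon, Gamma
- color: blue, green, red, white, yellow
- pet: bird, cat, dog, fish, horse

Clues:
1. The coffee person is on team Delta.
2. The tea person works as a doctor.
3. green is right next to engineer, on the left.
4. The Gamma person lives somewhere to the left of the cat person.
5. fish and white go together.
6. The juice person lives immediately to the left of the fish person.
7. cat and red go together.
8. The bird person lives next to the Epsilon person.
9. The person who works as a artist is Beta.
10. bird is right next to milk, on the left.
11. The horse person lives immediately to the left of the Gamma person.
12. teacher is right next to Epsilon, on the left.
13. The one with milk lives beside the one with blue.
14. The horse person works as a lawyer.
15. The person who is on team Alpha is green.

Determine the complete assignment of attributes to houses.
Solution:

House | Profession | Drink | Team | Color | Pet
-----------------------------------------------
  1   | teacher | juice | Alpha | green | bird
  2   | engineer | milk | Epsilon | white | fish
  3   | lawyer | coffee | Delta | blue | horse
  4   | doctor | tea | Gamma | yellow | dog
  5   | artist | water | Beta | red | cat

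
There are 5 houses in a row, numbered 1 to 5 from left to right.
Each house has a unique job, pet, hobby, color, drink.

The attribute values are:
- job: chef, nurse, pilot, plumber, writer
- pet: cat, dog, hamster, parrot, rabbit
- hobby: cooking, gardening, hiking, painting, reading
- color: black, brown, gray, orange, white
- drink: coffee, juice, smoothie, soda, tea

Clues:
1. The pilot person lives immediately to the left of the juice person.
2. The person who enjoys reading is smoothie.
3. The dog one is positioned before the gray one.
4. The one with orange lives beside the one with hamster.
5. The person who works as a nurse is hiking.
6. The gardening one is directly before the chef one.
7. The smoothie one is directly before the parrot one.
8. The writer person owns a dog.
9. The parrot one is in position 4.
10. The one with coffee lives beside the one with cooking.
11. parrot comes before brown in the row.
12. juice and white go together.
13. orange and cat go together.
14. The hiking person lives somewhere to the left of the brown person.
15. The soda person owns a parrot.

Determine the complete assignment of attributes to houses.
Solution:

House | Job | Pet | Hobby | Color | Drink
-----------------------------------------
  1   | pilot | cat | gardening | orange | coffee
  2   | chef | hamster | cooking | white | juice
  3   | writer | dog | reading | black | smoothie
  4   | nurse | parrot | hiking | gray | soda
  5   | plumber | rabbit | painting | brown | tea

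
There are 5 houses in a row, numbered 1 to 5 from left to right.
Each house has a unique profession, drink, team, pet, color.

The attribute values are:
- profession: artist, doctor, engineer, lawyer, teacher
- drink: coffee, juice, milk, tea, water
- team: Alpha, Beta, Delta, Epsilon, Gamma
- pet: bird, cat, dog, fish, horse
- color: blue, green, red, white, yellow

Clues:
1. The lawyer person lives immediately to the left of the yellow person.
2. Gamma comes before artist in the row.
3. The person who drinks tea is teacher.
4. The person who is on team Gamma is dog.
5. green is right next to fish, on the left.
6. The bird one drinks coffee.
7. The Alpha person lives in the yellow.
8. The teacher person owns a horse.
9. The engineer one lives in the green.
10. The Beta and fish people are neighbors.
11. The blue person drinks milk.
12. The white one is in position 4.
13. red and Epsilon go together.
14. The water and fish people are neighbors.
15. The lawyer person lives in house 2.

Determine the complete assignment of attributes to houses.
Solution:

House | Profession | Drink | Team | Pet | Color
-----------------------------------------------
  1   | engineer | water | Beta | cat | green
  2   | lawyer | milk | Delta | fish | blue
  3   | teacher | tea | Alpha | horse | yellow
  4   | doctor | juice | Gamma | dog | white
  5   | artist | coffee | Epsilon | bird | red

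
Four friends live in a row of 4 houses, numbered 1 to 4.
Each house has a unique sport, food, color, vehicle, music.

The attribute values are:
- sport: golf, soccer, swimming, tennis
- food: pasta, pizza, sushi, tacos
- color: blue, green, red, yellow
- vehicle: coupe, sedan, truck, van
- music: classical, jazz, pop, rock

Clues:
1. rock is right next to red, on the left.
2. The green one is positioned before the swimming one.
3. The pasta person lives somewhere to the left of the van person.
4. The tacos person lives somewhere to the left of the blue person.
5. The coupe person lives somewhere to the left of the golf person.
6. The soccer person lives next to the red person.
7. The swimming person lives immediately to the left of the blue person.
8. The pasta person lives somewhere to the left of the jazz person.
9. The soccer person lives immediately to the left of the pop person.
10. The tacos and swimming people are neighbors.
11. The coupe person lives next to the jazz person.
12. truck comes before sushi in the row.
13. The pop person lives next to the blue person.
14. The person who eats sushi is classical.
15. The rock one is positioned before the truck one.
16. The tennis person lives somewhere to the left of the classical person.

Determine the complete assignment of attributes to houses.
Solution:

House | Sport | Food | Color | Vehicle | Music
----------------------------------------------
  1   | soccer | tacos | green | sedan | rock
  2   | swimming | pasta | red | coupe | pop
  3   | tennis | pizza | blue | truck | jazz
  4   | golf | sushi | yellow | van | classical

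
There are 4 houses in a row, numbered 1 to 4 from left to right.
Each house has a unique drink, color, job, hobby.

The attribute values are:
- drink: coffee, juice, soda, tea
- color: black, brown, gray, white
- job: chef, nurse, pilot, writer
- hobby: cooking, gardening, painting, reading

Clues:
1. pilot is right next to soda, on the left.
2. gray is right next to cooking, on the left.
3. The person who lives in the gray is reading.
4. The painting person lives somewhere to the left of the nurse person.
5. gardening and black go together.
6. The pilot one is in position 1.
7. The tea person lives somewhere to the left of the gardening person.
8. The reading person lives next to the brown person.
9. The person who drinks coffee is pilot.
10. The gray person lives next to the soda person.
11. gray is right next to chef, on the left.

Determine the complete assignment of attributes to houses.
Solution:

House | Drink | Color | Job | Hobby
-----------------------------------
  1   | coffee | gray | pilot | reading
  2   | soda | brown | chef | cooking
  3   | tea | white | writer | painting
  4   | juice | black | nurse | gardening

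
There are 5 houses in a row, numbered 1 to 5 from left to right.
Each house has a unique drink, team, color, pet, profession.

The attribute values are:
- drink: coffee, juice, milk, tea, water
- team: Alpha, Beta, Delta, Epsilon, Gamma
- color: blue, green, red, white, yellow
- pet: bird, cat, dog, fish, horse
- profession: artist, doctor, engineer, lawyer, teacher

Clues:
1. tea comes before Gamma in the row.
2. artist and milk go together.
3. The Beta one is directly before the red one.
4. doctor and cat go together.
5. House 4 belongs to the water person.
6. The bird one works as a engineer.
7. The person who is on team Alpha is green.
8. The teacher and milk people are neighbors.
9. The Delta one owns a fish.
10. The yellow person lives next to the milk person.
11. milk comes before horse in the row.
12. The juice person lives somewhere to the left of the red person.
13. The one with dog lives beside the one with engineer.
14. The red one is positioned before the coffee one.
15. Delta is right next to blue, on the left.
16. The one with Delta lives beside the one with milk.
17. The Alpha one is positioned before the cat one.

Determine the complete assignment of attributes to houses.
Solution:

House | Drink | Team | Color | Pet | Profession
-----------------------------------------------
  1   | juice | Delta | yellow | fish | teacher
  2   | milk | Beta | blue | dog | artist
  3   | tea | Epsilon | red | bird | engineer
  4   | water | Alpha | green | horse | lawyer
  5   | coffee | Gamma | white | cat | doctor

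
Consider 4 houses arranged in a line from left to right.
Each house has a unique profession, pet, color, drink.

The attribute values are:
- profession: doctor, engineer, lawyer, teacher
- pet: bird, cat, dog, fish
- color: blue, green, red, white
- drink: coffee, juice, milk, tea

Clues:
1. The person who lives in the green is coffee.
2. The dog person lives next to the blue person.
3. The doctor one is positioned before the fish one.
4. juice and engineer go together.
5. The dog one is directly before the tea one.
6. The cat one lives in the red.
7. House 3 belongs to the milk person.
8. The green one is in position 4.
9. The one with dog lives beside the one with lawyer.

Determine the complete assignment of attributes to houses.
Solution:

House | Profession | Pet | Color | Drink
----------------------------------------
  1   | engineer | dog | white | juice
  2   | lawyer | bird | blue | tea
  3   | doctor | cat | red | milk
  4   | teacher | fish | green | coffee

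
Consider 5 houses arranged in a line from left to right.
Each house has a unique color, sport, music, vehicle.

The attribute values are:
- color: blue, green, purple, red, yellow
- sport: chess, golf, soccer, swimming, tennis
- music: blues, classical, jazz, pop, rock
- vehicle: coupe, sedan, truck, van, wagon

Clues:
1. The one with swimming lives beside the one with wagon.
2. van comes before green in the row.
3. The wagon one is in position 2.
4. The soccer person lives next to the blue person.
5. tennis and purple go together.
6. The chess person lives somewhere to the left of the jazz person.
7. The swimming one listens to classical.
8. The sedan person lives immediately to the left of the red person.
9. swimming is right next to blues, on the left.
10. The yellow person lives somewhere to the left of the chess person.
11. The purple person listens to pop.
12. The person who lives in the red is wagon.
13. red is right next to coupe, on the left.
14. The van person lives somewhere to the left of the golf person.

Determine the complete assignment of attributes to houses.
Solution:

House | Color | Sport | Music | Vehicle
---------------------------------------
  1   | yellow | swimming | classical | sedan
  2   | red | soccer | blues | wagon
  3   | blue | chess | rock | coupe
  4   | purple | tennis | pop | van
  5   | green | golf | jazz | truck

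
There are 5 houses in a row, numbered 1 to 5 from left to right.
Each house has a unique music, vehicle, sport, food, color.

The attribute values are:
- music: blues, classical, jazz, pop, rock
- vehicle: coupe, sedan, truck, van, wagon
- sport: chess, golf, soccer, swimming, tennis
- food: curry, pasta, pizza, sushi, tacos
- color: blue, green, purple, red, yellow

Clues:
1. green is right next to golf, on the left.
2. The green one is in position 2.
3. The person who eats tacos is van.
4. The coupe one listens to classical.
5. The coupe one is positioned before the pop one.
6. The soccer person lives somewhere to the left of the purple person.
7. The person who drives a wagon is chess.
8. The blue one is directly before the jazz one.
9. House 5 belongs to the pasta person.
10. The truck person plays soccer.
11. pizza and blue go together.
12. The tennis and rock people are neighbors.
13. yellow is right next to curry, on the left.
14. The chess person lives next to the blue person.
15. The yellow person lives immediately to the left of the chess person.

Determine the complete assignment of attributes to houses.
Solution:

House | Music | Vehicle | Sport | Food | Color
----------------------------------------------
  1   | blues | van | tennis | tacos | yellow
  2   | rock | wagon | chess | curry | green
  3   | classical | coupe | golf | pizza | blue
  4   | jazz | truck | soccer | sushi | red
  5   | pop | sedan | swimming | pasta | purple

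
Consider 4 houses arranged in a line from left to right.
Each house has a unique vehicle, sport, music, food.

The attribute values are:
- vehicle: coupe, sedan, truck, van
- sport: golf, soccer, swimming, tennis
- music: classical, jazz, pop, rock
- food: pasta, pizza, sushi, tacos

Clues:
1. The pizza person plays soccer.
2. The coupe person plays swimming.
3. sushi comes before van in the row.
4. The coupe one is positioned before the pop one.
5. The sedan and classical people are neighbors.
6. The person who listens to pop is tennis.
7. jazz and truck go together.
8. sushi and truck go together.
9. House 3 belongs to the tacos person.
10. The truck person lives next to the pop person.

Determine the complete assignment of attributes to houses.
Solution:

House | Vehicle | Sport | Music | Food
--------------------------------------
  1   | coupe | swimming | rock | pasta
  2   | truck | golf | jazz | sushi
  3   | sedan | tennis | pop | tacos
  4   | van | soccer | classical | pizza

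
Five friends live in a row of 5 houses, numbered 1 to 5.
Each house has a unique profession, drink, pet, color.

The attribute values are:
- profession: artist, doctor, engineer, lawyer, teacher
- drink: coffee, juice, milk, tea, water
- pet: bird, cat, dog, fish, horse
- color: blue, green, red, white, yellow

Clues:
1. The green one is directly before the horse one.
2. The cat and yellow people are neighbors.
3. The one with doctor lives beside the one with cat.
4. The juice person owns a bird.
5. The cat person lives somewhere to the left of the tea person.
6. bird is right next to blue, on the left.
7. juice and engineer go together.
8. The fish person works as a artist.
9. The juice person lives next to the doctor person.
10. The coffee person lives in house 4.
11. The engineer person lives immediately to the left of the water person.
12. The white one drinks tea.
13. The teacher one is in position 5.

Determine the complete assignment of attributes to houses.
Solution:

House | Profession | Drink | Pet | Color
----------------------------------------
  1   | engineer | juice | bird | green
  2   | doctor | water | horse | blue
  3   | lawyer | milk | cat | red
  4   | artist | coffee | fish | yellow
  5   | teacher | tea | dog | white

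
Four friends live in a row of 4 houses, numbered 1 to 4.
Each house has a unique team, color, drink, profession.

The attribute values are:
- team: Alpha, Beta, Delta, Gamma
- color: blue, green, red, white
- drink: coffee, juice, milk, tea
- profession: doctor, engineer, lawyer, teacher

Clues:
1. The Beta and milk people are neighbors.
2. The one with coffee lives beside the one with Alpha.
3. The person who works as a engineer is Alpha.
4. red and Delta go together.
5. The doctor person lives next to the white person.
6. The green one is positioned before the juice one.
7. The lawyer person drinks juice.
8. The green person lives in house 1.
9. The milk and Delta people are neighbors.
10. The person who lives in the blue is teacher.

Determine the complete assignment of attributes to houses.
Solution:

House | Team | Color | Drink | Profession
-----------------------------------------
  1   | Beta | green | coffee | doctor
  2   | Alpha | white | milk | engineer
  3   | Delta | red | juice | lawyer
  4   | Gamma | blue | tea | teacher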